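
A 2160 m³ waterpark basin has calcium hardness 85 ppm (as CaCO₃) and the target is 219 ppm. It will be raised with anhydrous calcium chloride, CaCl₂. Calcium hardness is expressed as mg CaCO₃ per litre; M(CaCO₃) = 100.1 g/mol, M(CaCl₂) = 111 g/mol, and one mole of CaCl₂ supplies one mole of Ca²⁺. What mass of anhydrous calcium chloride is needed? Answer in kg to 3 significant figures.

321 kg

Volume: 2160 m³ = 2,160,000 L.
Hardness to add: (219 − 85) = 134 mg/L as CaCO₃ × 2,160,000 L = 289,400 g as CaCO₃.
Moles of Ca²⁺ (1 mol Ca²⁺ ≡ 1 mol CaCO₃): 289,400 / 100.1 g/mol = 2892 mol.
Mass of CaCl₂: 2892 × 111 = 321,000 g.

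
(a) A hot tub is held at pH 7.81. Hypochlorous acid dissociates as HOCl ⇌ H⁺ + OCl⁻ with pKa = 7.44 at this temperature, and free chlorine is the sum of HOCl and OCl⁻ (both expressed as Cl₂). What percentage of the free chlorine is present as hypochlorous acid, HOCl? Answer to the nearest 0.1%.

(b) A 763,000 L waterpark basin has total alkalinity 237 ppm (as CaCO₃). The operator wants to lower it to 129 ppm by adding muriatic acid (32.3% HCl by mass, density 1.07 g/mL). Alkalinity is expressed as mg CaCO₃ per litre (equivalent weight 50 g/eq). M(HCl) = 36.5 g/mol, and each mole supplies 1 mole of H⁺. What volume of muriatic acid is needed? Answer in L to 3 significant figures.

(a) 29.9%; (b) 174 L

(a) [OCl⁻]/[HOCl] = 10^(pH − pKa) = 10^(7.81 − 7.44) = 10^0.37 = 2.344.
(a) Fraction as HOCl = 1 / (1 + 2.344) = 0.299.

(b) Alkalinity to neutralize: (237 − 129) = 108 mg/L as CaCO₃ × 763,000 L = 82,400 g as CaCO₃.
(b) Equivalents of H⁺ required: 82,400 ÷ 50 g/eq = 1648 eq = 1648 mol HCl.
(b) Mass of HCl: 1648 × 36.5 = 60,150 g.
(b) Mass of 32.3% solution: 60,150 / 0.323 = 186,200 g.
(b) Volume: 186,200 g ÷ 1.07 g/mL = 174,100 mL.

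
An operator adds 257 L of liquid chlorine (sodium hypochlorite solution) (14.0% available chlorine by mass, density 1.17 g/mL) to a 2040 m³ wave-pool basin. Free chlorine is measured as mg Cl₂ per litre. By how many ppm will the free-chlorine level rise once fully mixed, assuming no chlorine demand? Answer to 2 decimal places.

20.64 ppm

Volume: 2040 m³ = 2,040,000 L.
Mass of solution: 257 L × 1000 mL/L × 1.17 g/mL = 300,700 g.
Available chlorine delivered: 300,700 g × 0.14 = 42,100 g as Cl₂.
Concentration rise: 42,100 g / 2,040,000 L = 20.64 mg/L = 20.64 ppm.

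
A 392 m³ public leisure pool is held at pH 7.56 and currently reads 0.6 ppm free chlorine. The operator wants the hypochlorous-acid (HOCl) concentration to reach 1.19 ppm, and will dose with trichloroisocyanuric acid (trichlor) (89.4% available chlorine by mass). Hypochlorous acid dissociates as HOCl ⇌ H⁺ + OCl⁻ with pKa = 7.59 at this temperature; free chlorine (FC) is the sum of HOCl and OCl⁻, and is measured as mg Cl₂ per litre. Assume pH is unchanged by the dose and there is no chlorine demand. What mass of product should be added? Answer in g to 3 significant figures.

746 g

Volume: 392 m³ = 392,000 L.
[OCl⁻]/[HOCl] = 10^(pH − pKa) = 10^(7.56 − 7.59) = 0.9333; fraction as HOCl = 1/(1 + 0.9333) = 0.5173.
Free chlorine required for 1.19 ppm HOCl: 1.19 / 0.5173 = 2.301 ppm.
FC to add: 2.301 − 0.6 = 1.701 mg/L as Cl₂.
Cl₂ equivalent: 1.701 mg/L × 392,000 L = 666.6 g.
Product at 89.4% available Cl: 666.6 / 0.894 = 745.7 g.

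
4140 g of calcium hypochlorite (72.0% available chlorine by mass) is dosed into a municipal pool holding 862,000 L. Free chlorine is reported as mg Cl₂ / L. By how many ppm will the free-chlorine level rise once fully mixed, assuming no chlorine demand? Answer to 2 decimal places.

Available chlorine delivered: 4140 g × 0.72 = 2981 g as Cl₂.
Concentration rise: 2981 g / 862,000 L = 3.458 mg/L = 3.46 ppm.

3.46 ppm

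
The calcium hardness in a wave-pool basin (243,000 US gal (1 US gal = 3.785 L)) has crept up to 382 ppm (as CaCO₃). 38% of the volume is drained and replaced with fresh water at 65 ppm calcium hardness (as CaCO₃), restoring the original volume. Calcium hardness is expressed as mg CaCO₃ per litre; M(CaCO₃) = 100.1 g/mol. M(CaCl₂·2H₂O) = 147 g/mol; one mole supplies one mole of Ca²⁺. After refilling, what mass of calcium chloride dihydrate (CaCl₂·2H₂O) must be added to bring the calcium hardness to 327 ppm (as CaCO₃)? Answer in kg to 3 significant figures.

Volume: 243,000 US gal × 3.785 L/gal = 919,755 L.
After draining 38% and refilling: 382 × 0.62 + 65 × 0.38 = 261.54 ppm.
Deficit to target: 327 − 261.54 = 65.46 mg/L.
As CaCO₃: 65.46 mg/L × 919,755 L = 60,210 g; ÷ 100.1 = 601.5 mol Ca²⁺.
Mass: 601.5 × 147 = 88,420 g.

88.4 kg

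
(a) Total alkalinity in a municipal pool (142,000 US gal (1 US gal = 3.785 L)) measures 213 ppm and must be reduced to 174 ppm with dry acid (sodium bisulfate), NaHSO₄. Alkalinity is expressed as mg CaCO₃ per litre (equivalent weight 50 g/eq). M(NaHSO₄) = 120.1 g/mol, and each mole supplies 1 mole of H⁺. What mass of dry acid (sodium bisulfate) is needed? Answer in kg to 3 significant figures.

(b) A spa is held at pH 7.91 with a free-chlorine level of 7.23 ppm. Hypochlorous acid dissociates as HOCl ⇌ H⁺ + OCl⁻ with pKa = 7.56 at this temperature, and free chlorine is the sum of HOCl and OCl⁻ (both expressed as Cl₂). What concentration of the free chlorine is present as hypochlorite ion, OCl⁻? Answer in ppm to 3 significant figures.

(a) Volume: 142,000 US gal × 3.785 L/gal = 537,470 L.
(a) Alkalinity to neutralize: (213 − 174) = 39 mg/L as CaCO₃ × 537,470 L = 20,960 g as CaCO₃.
(a) Equivalents of H⁺ required: 20,960 ÷ 50 g/eq = 419.2 eq = 419.2 mol NaHSO₄.
(a) Mass of NaHSO₄: 419.2 × 120.1 = 50,350 g.

(b) [OCl⁻]/[HOCl] = 10^(pH − pKa) = 10^(7.91 − 7.56) = 10^0.35 = 2.239.
(b) Fraction as HOCl = 1 / (1 + 2.239) = 0.3088.
(b) OCl⁻ = (1 − 0.3088) × 7.23 ppm = 4.998 ppm.

(a) 50.3 kg; (b) 5.00 ppm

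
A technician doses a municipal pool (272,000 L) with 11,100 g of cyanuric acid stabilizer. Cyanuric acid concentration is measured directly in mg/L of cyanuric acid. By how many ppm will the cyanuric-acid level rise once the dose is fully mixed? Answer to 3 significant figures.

Rise: 11,100 g / 272,000 L × 1000 = 40.81 mg/L.

40.8 ppm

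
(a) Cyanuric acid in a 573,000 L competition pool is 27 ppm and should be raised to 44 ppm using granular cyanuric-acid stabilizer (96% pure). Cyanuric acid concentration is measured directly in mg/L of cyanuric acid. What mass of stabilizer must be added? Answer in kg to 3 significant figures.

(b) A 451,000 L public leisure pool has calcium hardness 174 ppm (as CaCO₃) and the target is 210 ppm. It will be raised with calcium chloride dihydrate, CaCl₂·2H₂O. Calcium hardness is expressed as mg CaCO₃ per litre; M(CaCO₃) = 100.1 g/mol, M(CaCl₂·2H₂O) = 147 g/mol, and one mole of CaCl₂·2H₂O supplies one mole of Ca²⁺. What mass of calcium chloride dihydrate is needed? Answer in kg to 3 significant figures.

(a) 10.1 kg; (b) 23.8 kg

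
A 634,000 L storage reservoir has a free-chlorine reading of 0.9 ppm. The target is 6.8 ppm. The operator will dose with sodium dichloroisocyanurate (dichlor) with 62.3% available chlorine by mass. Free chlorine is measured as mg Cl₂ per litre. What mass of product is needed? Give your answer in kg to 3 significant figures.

6.00 kg

Chlorine deficit: 6.8 − 0.9 = 5.9 ppm = 5.9 mg/L as Cl₂.
Cl₂ equivalent needed: 5.9 mg/L × 634,000 L = 3,741,000 mg = 3741 g.
Product at 62.3% available chlorine: 3741 / 0.623 = 6004 g.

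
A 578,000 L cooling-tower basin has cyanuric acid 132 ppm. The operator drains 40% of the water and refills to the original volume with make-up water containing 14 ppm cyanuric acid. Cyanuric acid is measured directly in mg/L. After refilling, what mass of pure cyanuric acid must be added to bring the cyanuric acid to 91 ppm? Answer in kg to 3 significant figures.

3.58 kg

After draining 40% and refilling: 132 × 0.60 + 14 × 0.40 = 84.8 ppm.
Deficit to target: 91 − 84.8 = 6.2 mg/L.
Mass: 6.2 mg/L × 578,000 L = 3584 g cyanuric acid.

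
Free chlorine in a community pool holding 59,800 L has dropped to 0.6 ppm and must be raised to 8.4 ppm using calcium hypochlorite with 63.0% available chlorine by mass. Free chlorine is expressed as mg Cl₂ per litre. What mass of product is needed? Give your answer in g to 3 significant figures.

740 g

Chlorine deficit: 8.4 − 0.6 = 7.8 ppm = 7.8 mg/L as Cl₂.
Cl₂ equivalent needed: 7.8 mg/L × 59,800 L = 466,400 mg = 466.4 g.
Product at 63.0% available chlorine: 466.4 / 0.63 = 740.4 g.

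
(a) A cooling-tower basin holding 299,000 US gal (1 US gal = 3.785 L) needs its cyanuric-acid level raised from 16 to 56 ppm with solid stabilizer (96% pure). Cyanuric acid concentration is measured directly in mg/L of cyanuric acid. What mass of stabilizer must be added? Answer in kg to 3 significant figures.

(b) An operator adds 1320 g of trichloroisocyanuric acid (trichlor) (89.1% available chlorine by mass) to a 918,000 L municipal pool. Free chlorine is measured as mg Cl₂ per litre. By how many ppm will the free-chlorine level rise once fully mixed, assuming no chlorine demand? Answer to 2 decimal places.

(a) 47.2 kg; (b) 1.28 ppm

(a) Volume: 299,000 US gal × 3.785 L/gal = 1,131,715 L.
(a) CYA to add: (56 − 16) = 40 mg/L × 1,131,715 L = 45,270 g cyanuric acid.
(a) At 96% purity: 45,270 / 0.96 = 47,150 g product.

(b) Available chlorine delivered: 1320 g × 0.891 = 1176 g as Cl₂.
(b) Concentration rise: 1176 g / 918,000 L = 1.281 mg/L = 1.28 ppm.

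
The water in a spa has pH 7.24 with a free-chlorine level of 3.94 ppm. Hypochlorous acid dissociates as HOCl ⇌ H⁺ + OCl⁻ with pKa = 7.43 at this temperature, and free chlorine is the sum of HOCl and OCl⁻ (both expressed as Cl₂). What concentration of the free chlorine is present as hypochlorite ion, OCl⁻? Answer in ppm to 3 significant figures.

[OCl⁻]/[HOCl] = 10^(pH − pKa) = 10^(7.24 − 7.43) = 10^-0.19 = 0.6457.
Fraction as HOCl = 1 / (1 + 0.6457) = 0.6077.
OCl⁻ = (1 − 0.6077) × 3.94 ppm = 1.546 ppm.

1.55 ppm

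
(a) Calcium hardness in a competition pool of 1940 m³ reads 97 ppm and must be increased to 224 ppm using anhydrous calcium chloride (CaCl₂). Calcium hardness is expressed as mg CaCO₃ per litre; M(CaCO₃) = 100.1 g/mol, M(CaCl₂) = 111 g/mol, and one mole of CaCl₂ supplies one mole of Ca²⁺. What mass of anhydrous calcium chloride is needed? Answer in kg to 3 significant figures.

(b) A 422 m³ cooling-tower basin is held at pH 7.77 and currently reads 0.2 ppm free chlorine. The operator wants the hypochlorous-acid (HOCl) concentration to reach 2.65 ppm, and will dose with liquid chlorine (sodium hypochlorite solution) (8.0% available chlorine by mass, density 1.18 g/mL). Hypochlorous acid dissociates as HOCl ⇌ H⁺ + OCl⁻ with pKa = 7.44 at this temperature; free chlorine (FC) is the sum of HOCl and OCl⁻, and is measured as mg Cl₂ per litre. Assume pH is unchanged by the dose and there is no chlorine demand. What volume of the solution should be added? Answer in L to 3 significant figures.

(a) 273 kg; (b) 36.3 L

(a) Volume: 1940 m³ = 1,940,000 L.
(a) Hardness to add: (224 − 97) = 127 mg/L as CaCO₃ × 1,940,000 L = 246,400 g as CaCO₃.
(a) Moles of Ca²⁺ (1 mol Ca²⁺ ≡ 1 mol CaCO₃): 246,400 / 100.1 g/mol = 2461 mol.
(a) Mass of CaCl₂: 2461 × 111 = 273,200 g.

(b) Volume: 422 m³ = 422,000 L.
(b) [OCl⁻]/[HOCl] = 10^(pH − pKa) = 10^(7.77 − 7.44) = 2.138; fraction as HOCl = 1/(1 + 2.138) = 0.3187.
(b) Free chlorine required for 2.65 ppm HOCl: 2.65 / 0.3187 = 8.316 ppm.
(b) FC to add: 8.316 − 0.2 = 8.116 mg/L as Cl₂.
(b) Cl₂ equivalent: 8.116 mg/L × 422,000 L = 3425 g.
(b) Product at 8.0% available Cl: 3425 / 0.08 = 42,810 g.
(b) Volume: 42,810 g ÷ 1.18 g/mL = 36,280 mL.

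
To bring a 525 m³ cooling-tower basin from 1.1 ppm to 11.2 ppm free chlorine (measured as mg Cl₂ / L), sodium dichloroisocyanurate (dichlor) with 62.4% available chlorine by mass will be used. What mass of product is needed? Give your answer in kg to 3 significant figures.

Volume: 525 m³ = 525,000 L.
Chlorine deficit: 11.2 − 1.1 = 10.1 ppm = 10.1 mg/L as Cl₂.
Cl₂ equivalent needed: 10.1 mg/L × 525,000 L = 5,302,000 mg = 5302 g.
Product at 62.4% available chlorine: 5302 / 0.624 = 8498 g.

8.50 kg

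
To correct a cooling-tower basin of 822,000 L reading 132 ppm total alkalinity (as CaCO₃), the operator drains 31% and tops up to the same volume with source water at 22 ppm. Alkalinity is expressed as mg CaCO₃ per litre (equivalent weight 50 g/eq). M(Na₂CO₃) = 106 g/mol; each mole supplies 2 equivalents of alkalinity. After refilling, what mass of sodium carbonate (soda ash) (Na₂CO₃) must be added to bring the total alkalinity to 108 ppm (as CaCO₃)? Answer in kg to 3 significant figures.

After draining 31% and refilling: 132 × 0.69 + 22 × 0.31 = 97.9 ppm.
Deficit to target: 108 − 97.9 = 10.1 mg/L.
As CaCO₃: 10.1 mg/L × 822,000 L = 8302 g; ÷ 50 g/eq ÷ 2 = 83.02 mol Na₂CO₃.
Mass: 83.02 × 106 = 8800 g.

8.80 kg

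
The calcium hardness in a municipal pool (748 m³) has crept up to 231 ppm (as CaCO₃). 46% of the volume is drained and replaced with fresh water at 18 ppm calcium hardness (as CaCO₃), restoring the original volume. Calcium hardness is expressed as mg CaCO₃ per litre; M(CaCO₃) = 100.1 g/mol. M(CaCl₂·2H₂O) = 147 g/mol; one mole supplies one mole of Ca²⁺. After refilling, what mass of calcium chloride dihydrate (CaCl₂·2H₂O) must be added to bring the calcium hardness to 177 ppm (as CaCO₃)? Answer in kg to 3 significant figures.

Volume: 748 m³ = 748,000 L.
After draining 46% and refilling: 231 × 0.54 + 18 × 0.46 = 133.02 ppm.
Deficit to target: 177 − 133.02 = 43.98 mg/L.
As CaCO₃: 43.98 mg/L × 748,000 L = 32,900 g; ÷ 100.1 = 328.6 mol Ca²⁺.
Mass: 328.6 × 147 = 48,310 g.

48.3 kg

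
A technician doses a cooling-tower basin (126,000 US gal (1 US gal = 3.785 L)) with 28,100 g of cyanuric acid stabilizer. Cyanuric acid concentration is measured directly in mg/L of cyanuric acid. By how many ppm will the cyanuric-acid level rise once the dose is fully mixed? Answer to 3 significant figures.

Volume: 126,000 US gal × 3.785 L/gal = 476,910 L.
Rise: 28,100 g / 476,910 L × 1000 = 58.92 mg/L.

58.9 ppm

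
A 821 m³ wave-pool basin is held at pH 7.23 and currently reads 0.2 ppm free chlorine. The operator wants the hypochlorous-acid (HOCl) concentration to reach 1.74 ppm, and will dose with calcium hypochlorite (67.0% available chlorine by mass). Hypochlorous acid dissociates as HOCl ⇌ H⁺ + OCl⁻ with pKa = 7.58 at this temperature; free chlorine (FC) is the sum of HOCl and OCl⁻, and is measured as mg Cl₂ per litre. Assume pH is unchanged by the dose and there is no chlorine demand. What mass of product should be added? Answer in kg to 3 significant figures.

Volume: 821 m³ = 821,000 L.
[OCl⁻]/[HOCl] = 10^(pH − pKa) = 10^(7.23 − 7.58) = 0.4467; fraction as HOCl = 1/(1 + 0.4467) = 0.6912.
Free chlorine required for 1.74 ppm HOCl: 1.74 / 0.6912 = 2.517 ppm.
FC to add: 2.517 − 0.2 = 2.317 mg/L as Cl₂.
Cl₂ equivalent: 2.317 mg/L × 821,000 L = 1902 g.
Product at 67.0% available Cl: 1902 / 0.67 = 2839 g.

2.84 kg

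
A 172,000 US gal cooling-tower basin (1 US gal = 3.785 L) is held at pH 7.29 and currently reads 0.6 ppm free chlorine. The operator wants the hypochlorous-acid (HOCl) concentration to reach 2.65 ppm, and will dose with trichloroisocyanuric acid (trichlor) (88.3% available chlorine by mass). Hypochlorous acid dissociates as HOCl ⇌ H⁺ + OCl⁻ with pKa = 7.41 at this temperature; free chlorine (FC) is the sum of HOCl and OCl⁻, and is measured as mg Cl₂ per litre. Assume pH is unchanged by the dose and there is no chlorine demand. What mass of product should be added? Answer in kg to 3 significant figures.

Volume: 172,000 US gal × 3.785 L/gal = 651,020 L.
[OCl⁻]/[HOCl] = 10^(pH − pKa) = 10^(7.29 − 7.41) = 0.7586; fraction as HOCl = 1/(1 + 0.7586) = 0.5686.
Free chlorine required for 2.65 ppm HOCl: 2.65 / 0.5686 = 4.66 ppm.
FC to add: 4.66 − 0.6 = 4.06 mg/L as Cl₂.
Cl₂ equivalent: 4.06 mg/L × 651,020 L = 2643 g.
Product at 88.3% available Cl: 2643 / 0.883 = 2994 g.

2.99 kg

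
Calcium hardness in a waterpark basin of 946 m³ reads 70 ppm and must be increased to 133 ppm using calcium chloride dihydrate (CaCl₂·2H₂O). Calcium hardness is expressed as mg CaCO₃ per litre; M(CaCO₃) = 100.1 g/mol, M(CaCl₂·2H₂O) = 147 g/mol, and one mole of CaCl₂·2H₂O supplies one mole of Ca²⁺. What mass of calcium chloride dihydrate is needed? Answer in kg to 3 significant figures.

Volume: 946 m³ = 946,000 L.
Hardness to add: (133 − 70) = 63 mg/L as CaCO₃ × 946,000 L = 59,600 g as CaCO₃.
Moles of Ca²⁺ (1 mol Ca²⁺ ≡ 1 mol CaCO₃): 59,600 / 100.1 g/mol = 595.4 mol.
Mass of CaCl₂·2H₂O: 595.4 × 147 = 87,520 g.

87.5 kg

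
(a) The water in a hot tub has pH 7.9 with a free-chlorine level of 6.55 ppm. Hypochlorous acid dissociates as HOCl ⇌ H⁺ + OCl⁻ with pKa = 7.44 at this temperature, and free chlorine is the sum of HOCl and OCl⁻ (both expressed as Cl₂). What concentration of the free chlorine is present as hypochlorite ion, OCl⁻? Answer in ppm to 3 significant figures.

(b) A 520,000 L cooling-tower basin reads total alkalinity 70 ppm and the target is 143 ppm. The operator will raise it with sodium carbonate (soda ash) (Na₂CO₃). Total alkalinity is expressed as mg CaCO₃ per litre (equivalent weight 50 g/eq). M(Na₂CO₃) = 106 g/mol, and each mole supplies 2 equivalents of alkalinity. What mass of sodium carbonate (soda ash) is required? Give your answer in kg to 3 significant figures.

(a) [OCl⁻]/[HOCl] = 10^(pH − pKa) = 10^(7.9 − 7.44) = 10^0.46 = 2.884.
(a) Fraction as HOCl = 1 / (1 + 2.884) = 0.2575.
(a) OCl⁻ = (1 − 0.2575) × 6.55 ppm = 4.864 ppm.

(b) Alkalinity to add: (143 − 70) = 73 mg/L as CaCO₃ × 520,000 L = 37,960 g as CaCO₃.
(b) Equivalents: 37,960 g ÷ 50 g/eq = 759.2 eq.
(b) Each mole of Na₂CO₃ supplies 2 eq, so 759.2 / 2 = 379.6 mol.
(b) Mass: 379.6 mol × 106 g/mol = 40,240 g.

(a) 4.86 ppm; (b) 40.2 kg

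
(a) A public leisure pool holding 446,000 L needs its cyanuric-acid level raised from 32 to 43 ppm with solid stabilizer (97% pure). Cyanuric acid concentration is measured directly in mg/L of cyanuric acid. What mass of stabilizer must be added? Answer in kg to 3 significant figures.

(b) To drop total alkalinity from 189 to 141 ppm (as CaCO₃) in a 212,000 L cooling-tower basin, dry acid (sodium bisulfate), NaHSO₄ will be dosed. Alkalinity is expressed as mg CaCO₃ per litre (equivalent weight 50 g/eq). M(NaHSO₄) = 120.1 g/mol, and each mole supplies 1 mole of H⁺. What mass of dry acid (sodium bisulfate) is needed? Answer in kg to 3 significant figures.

(a) 5.06 kg; (b) 24.4 kg

(a) CYA to add: (43 − 32) = 11 mg/L × 446,000 L = 4906 g cyanuric acid.
(a) At 97% purity: 4906 / 0.97 = 5058 g product.

(b) Alkalinity to neutralize: (189 − 141) = 48 mg/L as CaCO₃ × 212,000 L = 10,180 g as CaCO₃.
(b) Equivalents of H⁺ required: 10,180 ÷ 50 g/eq = 203.5 eq = 203.5 mol NaHSO₄.
(b) Mass of NaHSO₄: 203.5 × 120.1 = 24,440 g.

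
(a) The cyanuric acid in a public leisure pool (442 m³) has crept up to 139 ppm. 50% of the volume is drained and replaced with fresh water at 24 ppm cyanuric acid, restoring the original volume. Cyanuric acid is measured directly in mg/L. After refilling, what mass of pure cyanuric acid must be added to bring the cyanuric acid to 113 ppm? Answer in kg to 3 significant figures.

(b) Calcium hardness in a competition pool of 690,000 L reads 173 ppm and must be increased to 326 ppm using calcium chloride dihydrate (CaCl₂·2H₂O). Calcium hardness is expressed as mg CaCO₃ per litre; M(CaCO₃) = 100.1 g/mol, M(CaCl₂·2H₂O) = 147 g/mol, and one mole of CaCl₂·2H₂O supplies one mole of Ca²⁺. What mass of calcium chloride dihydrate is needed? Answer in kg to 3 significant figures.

(a) 13.9 kg; (b) 155 kg

(a) Volume: 442 m³ = 442,000 L.
(a) After draining 50% and refilling: 139 × 0.50 + 24 × 0.50 = 81.5 ppm.
(a) Deficit to target: 113 − 81.5 = 31.5 mg/L.
(a) Mass: 31.5 mg/L × 442,000 L = 13,920 g cyanuric acid.

(b) Hardness to add: (326 − 173) = 153 mg/L as CaCO₃ × 690,000 L = 105,600 g as CaCO₃.
(b) Moles of Ca²⁺ (1 mol Ca²⁺ ≡ 1 mol CaCO₃): 105,600 / 100.1 g/mol = 1055 mol.
(b) Mass of CaCl₂·2H₂O: 1055 × 147 = 155,000 g.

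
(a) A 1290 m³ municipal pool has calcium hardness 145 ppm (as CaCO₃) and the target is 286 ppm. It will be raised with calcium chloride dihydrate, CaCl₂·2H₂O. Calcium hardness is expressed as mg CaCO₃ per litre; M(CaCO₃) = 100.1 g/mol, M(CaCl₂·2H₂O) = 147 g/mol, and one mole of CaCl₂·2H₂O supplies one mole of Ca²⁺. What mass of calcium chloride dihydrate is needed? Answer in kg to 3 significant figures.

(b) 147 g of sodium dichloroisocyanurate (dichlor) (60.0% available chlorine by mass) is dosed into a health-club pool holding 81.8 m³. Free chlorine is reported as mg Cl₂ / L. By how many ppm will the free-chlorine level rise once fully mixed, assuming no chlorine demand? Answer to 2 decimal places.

(a) 267 kg; (b) 1.08 ppm

(a) Volume: 1290 m³ = 1,290,000 L.
(a) Hardness to add: (286 − 145) = 141 mg/L as CaCO₃ × 1,290,000 L = 181,900 g as CaCO₃.
(a) Moles of Ca²⁺ (1 mol Ca²⁺ ≡ 1 mol CaCO₃): 181,900 / 100.1 g/mol = 1817 mol.
(a) Mass of CaCl₂·2H₂O: 1817 × 147 = 267,100 g.

(b) Volume: 81.8 m³ = 81,800 L.
(b) Available chlorine delivered: 147 g × 0.6 = 88.2 g as Cl₂.
(b) Concentration rise: 88.2 g / 81,800 L = 1.078 mg/L = 1.08 ppm.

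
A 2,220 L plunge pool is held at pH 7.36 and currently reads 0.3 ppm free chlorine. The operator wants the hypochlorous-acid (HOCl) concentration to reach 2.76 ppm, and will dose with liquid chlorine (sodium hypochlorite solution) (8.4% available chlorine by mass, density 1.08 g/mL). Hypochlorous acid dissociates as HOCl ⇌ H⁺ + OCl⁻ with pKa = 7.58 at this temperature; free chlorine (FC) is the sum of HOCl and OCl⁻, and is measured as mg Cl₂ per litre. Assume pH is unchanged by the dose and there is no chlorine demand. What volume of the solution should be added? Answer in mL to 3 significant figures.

101 mL

[OCl⁻]/[HOCl] = 10^(pH − pKa) = 10^(7.36 − 7.58) = 0.6026; fraction as HOCl = 1/(1 + 0.6026) = 0.624.
Free chlorine required for 2.76 ppm HOCl: 2.76 / 0.624 = 4.423 ppm.
FC to add: 4.423 − 0.3 = 4.123 mg/L as Cl₂.
Cl₂ equivalent: 4.123 mg/L × 2,220 L = 9.153 g.
Product at 8.4% available Cl: 9.153 / 0.084 = 109 g.
Volume: 109 g ÷ 1.08 g/mL = 100.9 mL.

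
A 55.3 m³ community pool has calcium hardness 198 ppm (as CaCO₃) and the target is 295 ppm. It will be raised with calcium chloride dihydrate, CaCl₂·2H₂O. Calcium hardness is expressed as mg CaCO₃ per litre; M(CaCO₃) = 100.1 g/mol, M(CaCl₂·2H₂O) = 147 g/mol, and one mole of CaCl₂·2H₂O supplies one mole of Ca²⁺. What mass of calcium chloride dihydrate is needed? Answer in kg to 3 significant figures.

Volume: 55.3 m³ = 55,300 L.
Hardness to add: (295 − 198) = 97 mg/L as CaCO₃ × 55,300 L = 5364 g as CaCO₃.
Moles of Ca²⁺ (1 mol Ca²⁺ ≡ 1 mol CaCO₃): 5364 / 100.1 g/mol = 53.59 mol.
Mass of CaCl₂·2H₂O: 53.59 × 147 = 7877 g.

7.88 kg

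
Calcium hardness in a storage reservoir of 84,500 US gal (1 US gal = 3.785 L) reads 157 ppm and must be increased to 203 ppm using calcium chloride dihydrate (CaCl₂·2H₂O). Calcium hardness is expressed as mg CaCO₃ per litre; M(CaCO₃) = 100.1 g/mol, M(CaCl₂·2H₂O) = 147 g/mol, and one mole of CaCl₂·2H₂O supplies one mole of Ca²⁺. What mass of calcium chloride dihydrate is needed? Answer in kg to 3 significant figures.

21.6 kg

Volume: 84,500 US gal × 3.785 L/gal = 319,832 L.
Hardness to add: (203 − 157) = 46 mg/L as CaCO₃ × 319,832 L = 14,710 g as CaCO₃.
Moles of Ca²⁺ (1 mol Ca²⁺ ≡ 1 mol CaCO₃): 14,710 / 100.1 g/mol = 147 mol.
Mass of CaCl₂·2H₂O: 147 × 147 = 21,610 g.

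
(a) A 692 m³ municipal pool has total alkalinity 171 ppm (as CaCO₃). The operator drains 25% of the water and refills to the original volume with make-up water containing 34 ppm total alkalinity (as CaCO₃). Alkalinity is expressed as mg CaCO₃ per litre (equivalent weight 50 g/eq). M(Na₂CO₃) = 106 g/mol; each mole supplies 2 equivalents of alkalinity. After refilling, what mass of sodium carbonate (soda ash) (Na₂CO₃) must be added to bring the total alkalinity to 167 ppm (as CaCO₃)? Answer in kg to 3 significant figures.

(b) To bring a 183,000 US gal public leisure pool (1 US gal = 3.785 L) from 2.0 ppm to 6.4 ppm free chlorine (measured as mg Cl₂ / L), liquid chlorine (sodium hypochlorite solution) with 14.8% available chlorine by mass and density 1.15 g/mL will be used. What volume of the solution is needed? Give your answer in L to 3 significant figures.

(a) 22.2 kg; (b) 17.9 L

(a) Volume: 692 m³ = 692,000 L.
(a) After draining 25% and refilling: 171 × 0.75 + 34 × 0.25 = 136.75 ppm.
(a) Deficit to target: 167 − 136.75 = 30.25 mg/L.
(a) As CaCO₃: 30.25 mg/L × 692,000 L = 20,930 g; ÷ 50 g/eq ÷ 2 = 209.3 mol Na₂CO₃.
(a) Mass: 209.3 × 106 = 22,190 g.

(b) Volume: 183,000 US gal × 3.785 L/gal = 692,655 L.
(b) Chlorine deficit: 6.4 − 2.0 = 4.4 ppm = 4.4 mg/L as Cl₂.
(b) Cl₂ equivalent needed: 4.4 mg/L × 692,655 L = 3,048,000 mg = 3048 g.
(b) Product at 14.8% available chlorine: 3048 / 0.148 = 20,590 g.
(b) Volume at density 1.15 g/mL: 20,590 g ÷ 1.15 g/mL = 17,910 mL.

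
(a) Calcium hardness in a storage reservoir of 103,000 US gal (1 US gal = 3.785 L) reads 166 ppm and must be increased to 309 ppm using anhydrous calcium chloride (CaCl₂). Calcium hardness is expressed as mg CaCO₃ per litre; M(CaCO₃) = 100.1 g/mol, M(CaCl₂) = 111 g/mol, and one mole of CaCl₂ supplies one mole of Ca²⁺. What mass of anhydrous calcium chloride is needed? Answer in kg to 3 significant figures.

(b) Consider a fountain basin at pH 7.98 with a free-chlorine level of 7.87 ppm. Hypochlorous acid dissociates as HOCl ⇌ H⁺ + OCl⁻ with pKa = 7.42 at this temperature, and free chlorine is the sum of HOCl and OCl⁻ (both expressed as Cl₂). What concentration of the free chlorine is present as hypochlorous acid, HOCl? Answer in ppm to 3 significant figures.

(a) 61.8 kg; (b) 1.70 ppm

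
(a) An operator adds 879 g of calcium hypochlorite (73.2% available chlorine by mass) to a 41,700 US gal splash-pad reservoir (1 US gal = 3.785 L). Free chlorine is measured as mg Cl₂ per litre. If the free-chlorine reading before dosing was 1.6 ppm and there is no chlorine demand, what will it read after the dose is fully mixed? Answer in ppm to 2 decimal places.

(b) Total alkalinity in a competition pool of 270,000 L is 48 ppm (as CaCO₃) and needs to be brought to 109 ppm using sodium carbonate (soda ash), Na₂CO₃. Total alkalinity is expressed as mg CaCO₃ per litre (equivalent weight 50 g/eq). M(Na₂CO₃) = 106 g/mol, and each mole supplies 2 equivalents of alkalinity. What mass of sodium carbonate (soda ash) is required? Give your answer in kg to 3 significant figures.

(a) 5.68 ppm; (b) 17.5 kg

(a) Volume: 41,700 US gal × 3.785 L/gal = 157,834 L.
(a) Available chlorine delivered: 879 g × 0.732 = 643.4 g as Cl₂.
(a) Concentration rise: 643.4 g / 157,834 L = 4.077 mg/L = 4.08 ppm.
(a) Final FC: 1.6 + 4.08 = 5.68 ppm.

(b) Alkalinity to add: (109 − 48) = 61 mg/L as CaCO₃ × 270,000 L = 16,470 g as CaCO₃.
(b) Equivalents: 16,470 g ÷ 50 g/eq = 329.4 eq.
(b) Each mole of Na₂CO₃ supplies 2 eq, so 329.4 / 2 = 164.7 mol.
(b) Mass: 164.7 mol × 106 g/mol = 17,460 g.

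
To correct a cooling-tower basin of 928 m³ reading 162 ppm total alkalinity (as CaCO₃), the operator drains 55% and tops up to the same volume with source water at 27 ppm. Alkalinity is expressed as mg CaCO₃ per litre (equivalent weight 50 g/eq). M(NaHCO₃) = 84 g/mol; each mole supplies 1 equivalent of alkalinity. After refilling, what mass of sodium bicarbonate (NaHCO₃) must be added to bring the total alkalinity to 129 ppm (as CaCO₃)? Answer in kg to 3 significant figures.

64.3 kg

Volume: 928 m³ = 928,000 L.
After draining 55% and refilling: 162 × 0.45 + 27 × 0.55 = 87.75 ppm.
Deficit to target: 129 − 87.75 = 41.25 mg/L.
As CaCO₃: 41.25 mg/L × 928,000 L = 38,280 g; ÷ 50 g/eq ÷ 1 = 765.6 mol NaHCO₃.
Mass: 765.6 × 84 = 64,310 g.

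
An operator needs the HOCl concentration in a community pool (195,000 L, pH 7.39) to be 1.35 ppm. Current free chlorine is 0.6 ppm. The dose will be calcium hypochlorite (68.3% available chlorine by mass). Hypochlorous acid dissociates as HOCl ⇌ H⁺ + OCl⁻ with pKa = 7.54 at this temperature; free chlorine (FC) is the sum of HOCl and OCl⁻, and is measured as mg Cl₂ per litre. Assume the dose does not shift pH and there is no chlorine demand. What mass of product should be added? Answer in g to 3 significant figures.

487 g

[OCl⁻]/[HOCl] = 10^(pH − pKa) = 10^(7.39 − 7.54) = 0.7079; fraction as HOCl = 1/(1 + 0.7079) = 0.5855.
Free chlorine required for 1.35 ppm HOCl: 1.35 / 0.5855 = 2.306 ppm.
FC to add: 2.306 − 0.6 = 1.706 mg/L as Cl₂.
Cl₂ equivalent: 1.706 mg/L × 195,000 L = 332.6 g.
Product at 68.3% available Cl: 332.6 / 0.683 = 487 g.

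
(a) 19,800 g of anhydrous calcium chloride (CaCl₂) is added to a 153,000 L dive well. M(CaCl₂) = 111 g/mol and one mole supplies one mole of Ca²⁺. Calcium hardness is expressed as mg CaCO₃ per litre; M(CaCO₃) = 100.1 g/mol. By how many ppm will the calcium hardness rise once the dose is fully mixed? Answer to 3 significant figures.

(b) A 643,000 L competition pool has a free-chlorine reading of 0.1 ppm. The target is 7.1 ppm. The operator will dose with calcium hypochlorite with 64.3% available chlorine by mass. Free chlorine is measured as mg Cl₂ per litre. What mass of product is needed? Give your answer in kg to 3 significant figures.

(a) Moles of Ca²⁺: 19,800 g ÷ 111 g/mol = 178.4 mol.
(a) As CaCO₃: 178.4 mol × 100.1 g/mol = 17,860 g.
(a) Rise: 17,860 g / 153,000 L × 1000 = 116.7 mg/L.

(b) Chlorine deficit: 7.1 − 0.1 = 7 ppm = 7 mg/L as Cl₂.
(b) Cl₂ equivalent needed: 7 mg/L × 643,000 L = 4,501,000 mg = 4501 g.
(b) Product at 64.3% available chlorine: 4501 / 0.643 = 7000 g.

(a) 117 ppm; (b) 7.00 kg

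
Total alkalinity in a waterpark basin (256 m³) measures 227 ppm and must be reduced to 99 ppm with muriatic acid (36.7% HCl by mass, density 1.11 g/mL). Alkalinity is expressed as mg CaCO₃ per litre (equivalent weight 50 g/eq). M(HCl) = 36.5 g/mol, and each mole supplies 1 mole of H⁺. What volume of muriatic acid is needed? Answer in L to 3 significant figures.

Volume: 256 m³ = 256,000 L.
Alkalinity to neutralize: (227 − 99) = 128 mg/L as CaCO₃ × 256,000 L = 32,770 g as CaCO₃.
Equivalents of H⁺ required: 32,770 ÷ 50 g/eq = 655.4 eq = 655.4 mol HCl.
Mass of HCl: 655.4 × 36.5 = 23,920 g.
Mass of 36.7% solution: 23,920 / 0.367 = 65,180 g.
Volume: 65,180 g ÷ 1.11 g/mL = 58,720 mL.

58.7 L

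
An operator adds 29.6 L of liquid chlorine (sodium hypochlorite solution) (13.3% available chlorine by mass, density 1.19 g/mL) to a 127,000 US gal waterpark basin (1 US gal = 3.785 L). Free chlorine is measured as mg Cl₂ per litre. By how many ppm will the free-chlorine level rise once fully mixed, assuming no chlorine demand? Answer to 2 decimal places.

9.75 ppm

Volume: 127,000 US gal × 3.785 L/gal = 480,695 L.
Mass of solution: 29.6 L × 1000 mL/L × 1.19 g/mL = 35,220 g.
Available chlorine delivered: 35,220 g × 0.133 = 4685 g as Cl₂.
Concentration rise: 4685 g / 480,695 L = 9.746 mg/L = 9.75 ppm.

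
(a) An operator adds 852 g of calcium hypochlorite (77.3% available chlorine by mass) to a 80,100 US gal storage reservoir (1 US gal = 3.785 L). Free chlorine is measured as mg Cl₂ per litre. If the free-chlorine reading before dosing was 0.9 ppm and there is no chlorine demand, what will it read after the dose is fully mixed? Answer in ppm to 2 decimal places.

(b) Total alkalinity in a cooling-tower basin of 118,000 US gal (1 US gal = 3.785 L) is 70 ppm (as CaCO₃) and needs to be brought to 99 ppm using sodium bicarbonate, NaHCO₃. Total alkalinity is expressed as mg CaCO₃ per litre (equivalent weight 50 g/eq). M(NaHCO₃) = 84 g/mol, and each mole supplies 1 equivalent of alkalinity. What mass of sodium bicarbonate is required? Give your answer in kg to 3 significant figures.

(a) 3.07 ppm; (b) 21.8 kg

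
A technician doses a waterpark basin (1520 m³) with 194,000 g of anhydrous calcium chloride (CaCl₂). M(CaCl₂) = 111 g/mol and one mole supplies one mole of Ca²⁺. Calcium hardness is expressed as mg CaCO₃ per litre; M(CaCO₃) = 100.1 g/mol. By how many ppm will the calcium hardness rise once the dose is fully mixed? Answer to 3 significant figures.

Volume: 1520 m³ = 1,520,000 L.
Moles of Ca²⁺: 194,000 g ÷ 111 g/mol = 1748 mol.
As CaCO₃: 1748 mol × 100.1 g/mol = 174,900 g.
Rise: 174,900 g / 1,520,000 L × 1000 = 115.1 mg/L.

115 ppm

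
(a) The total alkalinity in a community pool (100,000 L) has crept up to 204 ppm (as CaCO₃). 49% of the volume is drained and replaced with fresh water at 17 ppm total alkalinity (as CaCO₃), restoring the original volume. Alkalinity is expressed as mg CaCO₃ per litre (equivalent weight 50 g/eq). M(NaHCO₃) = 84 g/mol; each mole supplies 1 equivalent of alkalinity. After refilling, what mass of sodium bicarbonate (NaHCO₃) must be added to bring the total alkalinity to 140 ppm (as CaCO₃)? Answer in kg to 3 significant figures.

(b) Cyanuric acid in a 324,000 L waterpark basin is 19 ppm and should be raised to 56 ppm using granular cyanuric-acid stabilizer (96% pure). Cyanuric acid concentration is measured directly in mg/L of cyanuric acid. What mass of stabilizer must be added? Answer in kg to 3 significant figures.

(a) 4.64 kg; (b) 12.5 kg

(a) After draining 49% and refilling: 204 × 0.51 + 17 × 0.49 = 112.37 ppm.
(a) Deficit to target: 140 − 112.37 = 27.63 mg/L.
(a) As CaCO₃: 27.63 mg/L × 100,000 L = 2763 g; ÷ 50 g/eq ÷ 1 = 55.26 mol NaHCO₃.
(a) Mass: 55.26 × 84 = 4642 g.

(b) CYA to add: (56 − 19) = 37 mg/L × 324,000 L = 11,990 g cyanuric acid.
(b) At 96% purity: 11,990 / 0.96 = 12,490 g product.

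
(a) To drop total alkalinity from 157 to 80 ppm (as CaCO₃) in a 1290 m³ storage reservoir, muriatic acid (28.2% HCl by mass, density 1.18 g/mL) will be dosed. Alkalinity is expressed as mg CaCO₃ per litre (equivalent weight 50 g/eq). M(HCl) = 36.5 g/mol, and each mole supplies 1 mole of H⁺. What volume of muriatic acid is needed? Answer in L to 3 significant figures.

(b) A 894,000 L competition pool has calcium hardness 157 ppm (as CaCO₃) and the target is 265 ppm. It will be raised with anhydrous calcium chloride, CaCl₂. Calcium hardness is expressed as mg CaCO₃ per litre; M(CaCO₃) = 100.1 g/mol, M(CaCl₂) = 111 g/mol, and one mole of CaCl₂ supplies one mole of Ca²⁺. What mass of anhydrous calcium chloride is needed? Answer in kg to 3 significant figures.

(a) 218 L; (b) 107 kg

(a) Volume: 1290 m³ = 1,290,000 L.
(a) Alkalinity to neutralize: (157 − 80) = 77 mg/L as CaCO₃ × 1,290,000 L = 99,330 g as CaCO₃.
(a) Equivalents of H⁺ required: 99,330 ÷ 50 g/eq = 1987 eq = 1987 mol HCl.
(a) Mass of HCl: 1987 × 36.5 = 72,510 g.
(a) Mass of 28.2% solution: 72,510 / 0.282 = 257,100 g.
(a) Volume: 257,100 g ÷ 1.18 g/mL = 217,900 mL.

(b) Hardness to add: (265 − 157) = 108 mg/L as CaCO₃ × 894,000 L = 96,550 g as CaCO₃.
(b) Moles of Ca²⁺ (1 mol Ca²⁺ ≡ 1 mol CaCO₃): 96,550 / 100.1 g/mol = 964.6 mol.
(b) Mass of CaCl₂: 964.6 × 111 = 107,100 g.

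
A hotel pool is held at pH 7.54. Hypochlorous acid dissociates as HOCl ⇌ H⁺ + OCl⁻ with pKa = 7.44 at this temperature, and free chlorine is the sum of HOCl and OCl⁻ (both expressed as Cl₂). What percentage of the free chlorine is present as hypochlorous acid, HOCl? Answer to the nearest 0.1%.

[OCl⁻]/[HOCl] = 10^(pH − pKa) = 10^(7.54 − 7.44) = 10^0.10 = 1.259.
Fraction as HOCl = 1 / (1 + 1.259) = 0.4427.

44.3%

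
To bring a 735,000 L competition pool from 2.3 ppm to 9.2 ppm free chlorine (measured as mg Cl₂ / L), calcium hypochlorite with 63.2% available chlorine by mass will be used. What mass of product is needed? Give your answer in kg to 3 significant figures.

8.02 kg

Chlorine deficit: 9.2 − 2.3 = 6.9 ppm = 6.9 mg/L as Cl₂.
Cl₂ equivalent needed: 6.9 mg/L × 735,000 L = 5,072,000 mg = 5072 g.
Product at 63.2% available chlorine: 5072 / 0.632 = 8025 g.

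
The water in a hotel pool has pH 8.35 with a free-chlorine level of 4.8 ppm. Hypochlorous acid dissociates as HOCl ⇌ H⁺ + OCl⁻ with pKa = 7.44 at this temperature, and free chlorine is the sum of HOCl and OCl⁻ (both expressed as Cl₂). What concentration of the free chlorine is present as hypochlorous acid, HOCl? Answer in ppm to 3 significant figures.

[OCl⁻]/[HOCl] = 10^(pH − pKa) = 10^(8.35 − 7.44) = 10^0.91 = 8.128.
Fraction as HOCl = 1 / (1 + 8.128) = 0.1095.
HOCl = 0.1095 × 4.8 ppm = 0.5258 ppm.

0.526 ppm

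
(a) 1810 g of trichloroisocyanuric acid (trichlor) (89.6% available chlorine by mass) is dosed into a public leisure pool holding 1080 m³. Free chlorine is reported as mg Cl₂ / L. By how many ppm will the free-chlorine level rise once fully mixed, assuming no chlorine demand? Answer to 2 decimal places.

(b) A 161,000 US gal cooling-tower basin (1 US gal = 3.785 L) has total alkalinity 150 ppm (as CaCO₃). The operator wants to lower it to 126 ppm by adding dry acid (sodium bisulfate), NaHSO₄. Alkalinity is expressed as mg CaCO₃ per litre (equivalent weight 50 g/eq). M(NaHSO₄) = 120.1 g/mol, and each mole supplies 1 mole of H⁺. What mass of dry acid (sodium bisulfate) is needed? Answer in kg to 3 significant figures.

(a) Volume: 1080 m³ = 1,080,000 L.
(a) Available chlorine delivered: 1810 g × 0.896 = 1622 g as Cl₂.
(a) Concentration rise: 1622 g / 1,080,000 L = 1.502 mg/L = 1.50 ppm.

(b) Volume: 161,000 US gal × 3.785 L/gal = 609,385 L.
(b) Alkalinity to neutralize: (150 − 126) = 24 mg/L as CaCO₃ × 609,385 L = 14,630 g as CaCO₃.
(b) Equivalents of H⁺ required: 14,630 ÷ 50 g/eq = 292.5 eq = 292.5 mol NaHSO₄.
(b) Mass of NaHSO₄: 292.5 × 120.1 = 35,130 g.

(a) 1.50 ppm; (b) 35.1 kg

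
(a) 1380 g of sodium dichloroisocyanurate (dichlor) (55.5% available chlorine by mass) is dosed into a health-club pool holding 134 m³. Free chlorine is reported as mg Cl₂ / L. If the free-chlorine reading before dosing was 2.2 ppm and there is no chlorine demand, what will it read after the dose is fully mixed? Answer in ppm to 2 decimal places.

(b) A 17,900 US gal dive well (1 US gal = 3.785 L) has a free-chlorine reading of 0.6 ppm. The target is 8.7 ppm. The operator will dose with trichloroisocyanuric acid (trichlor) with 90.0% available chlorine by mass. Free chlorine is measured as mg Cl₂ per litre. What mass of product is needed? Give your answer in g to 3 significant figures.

(a) 7.92 ppm; (b) 610 g

(a) Volume: 134 m³ = 134,000 L.
(a) Available chlorine delivered: 1380 g × 0.555 = 765.9 g as Cl₂.
(a) Concentration rise: 765.9 g / 134,000 L = 5.716 mg/L = 5.72 ppm.
(a) Final FC: 2.2 + 5.72 = 7.92 ppm.

(b) Volume: 17,900 US gal × 3.785 L/gal = 67,752 L.
(b) Chlorine deficit: 8.7 − 0.6 = 8.1 ppm = 8.1 mg/L as Cl₂.
(b) Cl₂ equivalent needed: 8.1 mg/L × 67,752 L = 548,800 mg = 548.8 g.
(b) Product at 90.0% available chlorine: 548.8 / 0.9 = 609.8 g.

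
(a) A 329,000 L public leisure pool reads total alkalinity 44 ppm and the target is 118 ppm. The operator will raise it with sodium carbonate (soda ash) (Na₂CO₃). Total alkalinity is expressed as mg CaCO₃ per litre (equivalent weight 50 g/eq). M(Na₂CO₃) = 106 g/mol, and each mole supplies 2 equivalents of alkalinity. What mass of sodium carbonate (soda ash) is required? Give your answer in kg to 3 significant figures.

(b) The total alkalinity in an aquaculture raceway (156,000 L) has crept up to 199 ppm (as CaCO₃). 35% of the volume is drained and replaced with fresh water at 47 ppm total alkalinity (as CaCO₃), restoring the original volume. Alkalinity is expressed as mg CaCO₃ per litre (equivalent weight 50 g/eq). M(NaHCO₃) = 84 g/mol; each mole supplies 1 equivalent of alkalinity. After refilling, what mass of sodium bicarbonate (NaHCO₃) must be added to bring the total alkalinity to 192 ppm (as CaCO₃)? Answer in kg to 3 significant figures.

(a) 25.8 kg; (b) 12.1 kg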